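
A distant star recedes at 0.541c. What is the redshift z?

β = 0.541
(1+β)/(1-β) = 1.541/0.459 = 3.3573
√(3.3573) = 1.8323
z = 1.8323 - 1 = 0.8323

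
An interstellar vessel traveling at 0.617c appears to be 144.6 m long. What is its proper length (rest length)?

Contracted length L = 144.6 m
γ = 1/√(1 - 0.617²) = 1.2707
L₀ = γL = 1.2707 × 144.6 = 183.7 m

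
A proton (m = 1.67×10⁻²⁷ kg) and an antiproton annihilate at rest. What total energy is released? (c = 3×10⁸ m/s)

Both particles have the same rest mass, so total mass = 2m
E = 2m·c² = 2 × 1.67×10⁻²⁷ × (3×10⁸)²
= 2 × 1.67×10⁻²⁷ × 9×10¹⁶
= 3.006×10⁻¹⁰ J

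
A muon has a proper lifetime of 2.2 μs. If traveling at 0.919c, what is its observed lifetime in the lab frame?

Proper lifetime τ₀ = 2.2 μs
γ = 1/√(1 - 0.919²) = 2.5364
τ = γτ₀ = 2.5364 × 2.2 μs = 5.580 μs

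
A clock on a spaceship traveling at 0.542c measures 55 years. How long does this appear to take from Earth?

Proper time Δt₀ = 55 years
γ = 1/√(1 - 0.542²) = 1.190
Δt = γΔt₀ = 1.190 × 55 = 65.45 years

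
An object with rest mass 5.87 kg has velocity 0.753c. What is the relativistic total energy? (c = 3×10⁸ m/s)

γ = 1/√(1 - 0.753²) = 1.5197
mc² = 5.87 × (3×10⁸)² = 5.283×10¹⁷ J
E = γmc² = 1.5197 × 5.283×10¹⁷ = 8.029×10¹⁷ J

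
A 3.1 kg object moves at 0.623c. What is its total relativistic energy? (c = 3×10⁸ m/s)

γ = 1/√(1 - 0.623²) = 1.2784
mc² = 3.1 × (3×10⁸)² = 2.790×10¹⁷ J
E = γmc² = 1.2784 × 2.790×10¹⁷ = 3.567×10¹⁷ J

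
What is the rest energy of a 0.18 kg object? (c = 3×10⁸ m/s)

c² = (3×10⁸)² = 9.000×10¹⁶ m²/s²
E₀ = mc² = 0.18 × 9.000×10¹⁶ = 1.620×10¹⁶ J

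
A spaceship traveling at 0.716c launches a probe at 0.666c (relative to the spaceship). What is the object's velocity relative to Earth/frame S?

u = (u' + v)/(1 + u'v/c²)
Numerator: 0.666 + 0.716 = 1.382
Denominator: 1 + 0.476856 = 1.476856
u = 1.382/1.476856 = 0.9358c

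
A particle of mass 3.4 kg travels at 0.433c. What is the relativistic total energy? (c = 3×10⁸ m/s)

γ = 1/√(1 - 0.433²) = 1.1094
mc² = 3.4 × (3×10⁸)² = 3.060×10¹⁷ J
E = γmc² = 1.1094 × 3.060×10¹⁷ = 3.395×10¹⁷ J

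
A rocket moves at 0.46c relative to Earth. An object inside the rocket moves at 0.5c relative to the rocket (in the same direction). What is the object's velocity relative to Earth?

u = (u' + v)/(1 + u'v/c²)
Numerator: 0.5 + 0.46 = 0.96
Denominator: 1 + 0.23 = 1.23
u = 0.96/1.23 = 0.7805c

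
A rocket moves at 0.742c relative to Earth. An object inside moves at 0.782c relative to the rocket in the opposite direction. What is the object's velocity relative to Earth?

Object's velocity in rocket frame is u' = -0.782c
u = (u' + v)/(1 + u'v/c²) = (v - 0.782)/(1 - 0.782·v/c²)
Numerator: 0.742 - 0.782 = -0.04
Denominator: 1 - 0.580244 = 0.419756
u = -0.04/0.419756 = -0.09529c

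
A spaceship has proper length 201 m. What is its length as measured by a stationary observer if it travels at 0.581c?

Proper length L₀ = 201 m
γ = 1/√(1 - 0.581²) = 1.2286
L = L₀/γ = 201/1.2286 = 163.6 m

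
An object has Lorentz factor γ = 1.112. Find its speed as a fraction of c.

From γ = 1/√(1 - v²/c²):
1/γ² = 1/1.112² = 0.8087
v²/c² = 1 - 0.8087 = 0.1913
v/c = √(0.1913) = 0.4374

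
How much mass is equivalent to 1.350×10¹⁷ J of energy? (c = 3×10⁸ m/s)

From E = mc², we get m = E/c²
c² = (3×10⁸)² = 9×10¹⁶ m²/s²
m = 1.350×10¹⁷ / 9×10¹⁶ = 1.500 kg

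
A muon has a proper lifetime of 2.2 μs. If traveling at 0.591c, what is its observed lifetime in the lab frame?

Proper lifetime τ₀ = 2.2 μs
γ = 1/√(1 - 0.591²) = 1.2397
τ = γτ₀ = 1.2397 × 2.2 μs = 2.727 μs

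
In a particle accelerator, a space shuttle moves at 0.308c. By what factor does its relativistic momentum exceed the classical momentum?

p_rel = γmv, p_class = mv
Ratio = γ = 1/√(1 - 0.308²)
= 1/√(0.905136) = 1.051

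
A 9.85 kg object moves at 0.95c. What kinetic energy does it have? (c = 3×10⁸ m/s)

γ = 1/√(1 - 0.95²) = 3.203
γ - 1 = 2.203
KE = (γ-1)mc² = 2.203 × 9.85 × (3×10⁸)² = 1.953×10¹⁸ J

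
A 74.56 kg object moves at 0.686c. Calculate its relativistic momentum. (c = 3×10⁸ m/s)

γ = 1/√(1 - 0.686²) = 1.3744
v = 0.686 × 3×10⁸ = 2.058×10⁸ m/s
p = γmv = 1.3744 × 74.56 × 2.058×10⁸ = 2.109×10¹⁰ kg·m/s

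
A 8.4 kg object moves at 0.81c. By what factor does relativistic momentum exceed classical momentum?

p_rel = γmv, p_class = mv
Ratio = γ = 1/√(1 - 0.81²) = 1.705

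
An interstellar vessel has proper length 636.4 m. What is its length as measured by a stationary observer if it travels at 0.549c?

Proper length L₀ = 636.4 m
γ = 1/√(1 - 0.549²) = 1.1964
L = L₀/γ = 636.4/1.1964 = 531.9 m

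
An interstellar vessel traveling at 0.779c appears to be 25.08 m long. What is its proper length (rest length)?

Contracted length L = 25.08 m
γ = 1/√(1 - 0.779²) = 1.595
L₀ = γL = 1.595 × 25.08 = 40.00 m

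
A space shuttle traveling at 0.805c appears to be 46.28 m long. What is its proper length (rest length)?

Contracted length L = 46.28 m
γ = 1/√(1 - 0.805²) = 1.6856
L₀ = γL = 1.6856 × 46.28 = 78.01 m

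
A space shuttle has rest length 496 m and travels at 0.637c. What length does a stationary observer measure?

Proper length L₀ = 496 m
γ = 1/√(1 - 0.637²) = 1.29725
L = L₀/γ = 496/1.29725 = 382.3 m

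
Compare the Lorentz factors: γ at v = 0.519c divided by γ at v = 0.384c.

γ₁ = 1/√(1 - 0.519²) = 1.170
γ₂ = 1/√(1 - 0.384²) = 1.083
γ₁/γ₂ = 1.170/1.083 = 1.080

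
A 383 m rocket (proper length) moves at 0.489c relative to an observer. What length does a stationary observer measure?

Proper length L₀ = 383 m
γ = 1/√(1 - 0.489²) = 1.1464
L = L₀/γ = 383/1.1464 = 334.1 m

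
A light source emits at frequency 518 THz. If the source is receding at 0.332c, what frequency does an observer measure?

β = v/c = 0.332
(1-β)/(1+β) = 0.668/1.332 = 0.5015
Doppler factor = √(0.5015) = 0.7082
f_obs = 518 × 0.7082 = 366.8 THz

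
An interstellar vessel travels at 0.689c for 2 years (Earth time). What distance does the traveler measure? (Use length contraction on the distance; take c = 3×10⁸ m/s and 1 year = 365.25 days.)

Earth distance: d = v × t = 0.689c × 2 yr = 1.3046×10¹⁶ m
γ = 1.3798
d' = d/γ = 1.3046×10¹⁶/1.3798 = 9.455×10¹⁵ m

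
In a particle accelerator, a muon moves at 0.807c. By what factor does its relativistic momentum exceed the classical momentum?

p_rel = γmv, p_class = mv
Ratio = γ = 1/√(1 - 0.807²)
= 1/√(0.348751) = 1.693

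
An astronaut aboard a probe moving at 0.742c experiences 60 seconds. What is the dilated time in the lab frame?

Proper time Δt₀ = 60 seconds
γ = 1/√(1 - 0.742²) = 1.4916
Δt = γΔt₀ = 1.4916 × 60 = 89.50 seconds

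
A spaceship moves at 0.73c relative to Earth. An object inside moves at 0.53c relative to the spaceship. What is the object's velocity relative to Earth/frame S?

u = (u' + v)/(1 + u'v/c²)
Numerator: 0.53 + 0.73 = 1.26
Denominator: 1 + 0.3869 = 1.3869
u = 1.26/1.3869 = 0.9085c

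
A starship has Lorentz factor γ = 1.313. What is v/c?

From γ = 1/√(1 - v²/c²):
1/γ² = 1/1.313² = 0.5801
v²/c² = 1 - 0.5801 = 0.4199
v/c = √(0.4199) = 0.6480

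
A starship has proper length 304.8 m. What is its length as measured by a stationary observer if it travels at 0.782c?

Proper length L₀ = 304.8 m
γ = 1/√(1 - 0.782²) = 1.604
L = L₀/γ = 304.8/1.604 = 190.0 m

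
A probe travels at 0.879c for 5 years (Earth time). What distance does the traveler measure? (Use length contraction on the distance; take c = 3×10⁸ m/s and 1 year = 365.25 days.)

Earth distance: d = v × t = 0.879c × 5 yr = 4.161×10¹⁶ m
γ = 2.097
d' = d/γ = 4.161×10¹⁶/2.097 = 1.984×10¹⁶ m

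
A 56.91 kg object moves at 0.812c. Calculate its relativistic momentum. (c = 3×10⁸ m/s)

γ = 1/√(1 - 0.812²) = 1.713
v = 0.812 × 3×10⁸ = 2.436×10⁸ m/s
p = γmv = 1.713 × 56.91 × 2.436×10⁸ = 2.375×10¹⁰ kg·m/s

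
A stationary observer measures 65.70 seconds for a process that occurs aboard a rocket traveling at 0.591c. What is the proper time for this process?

Dilated time Δt = 65.70 seconds
γ = 1/√(1 - 0.591²) = 1.2397
Δt₀ = Δt/γ = 65.70/1.2397 = 53.00 seconds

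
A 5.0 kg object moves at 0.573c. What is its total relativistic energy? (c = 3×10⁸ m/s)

γ = 1/√(1 - 0.573²) = 1.2202
mc² = 5.0 × (3×10⁸)² = 4.500×10¹⁷ J
E = γmc² = 1.2202 × 4.500×10¹⁷ = 5.491×10¹⁷ J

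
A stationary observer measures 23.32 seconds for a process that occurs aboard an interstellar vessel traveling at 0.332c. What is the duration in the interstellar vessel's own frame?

Dilated time Δt = 23.32 seconds
γ = 1/√(1 - 0.332²) = 1.060
Δt₀ = Δt/γ = 23.32/1.060 = 22.00 seconds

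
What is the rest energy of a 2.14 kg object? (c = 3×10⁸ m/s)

c² = (3×10⁸)² = 9.000×10¹⁶ m²/s²
E₀ = mc² = 2.14 × 9.000×10¹⁶ = 1.926×10¹⁷ J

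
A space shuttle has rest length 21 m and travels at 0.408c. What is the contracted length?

Proper length L₀ = 21 m
γ = 1/√(1 - 0.408²) = 1.0953
L = L₀/γ = 21/1.0953 = 19.17 m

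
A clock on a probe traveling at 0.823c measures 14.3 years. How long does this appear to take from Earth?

Proper time Δt₀ = 14.3 years
γ = 1/√(1 - 0.823²) = 1.760
Δt = γΔt₀ = 1.760 × 14.3 = 25.17 years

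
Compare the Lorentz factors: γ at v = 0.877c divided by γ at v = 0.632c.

γ₁ = 1/√(1 - 0.877²) = 2.081
γ₂ = 1/√(1 - 0.632²) = 1.290
γ₁/γ₂ = 2.081/1.290 = 1.613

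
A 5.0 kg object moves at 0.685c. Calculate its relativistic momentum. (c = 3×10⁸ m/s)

γ = 1/√(1 - 0.685²) = 1.3726
v = 0.685 × 3×10⁸ = 2.055×10⁸ m/s
p = γmv = 1.3726 × 5.0 × 2.055×10⁸ = 1.410×10⁹ kg·m/s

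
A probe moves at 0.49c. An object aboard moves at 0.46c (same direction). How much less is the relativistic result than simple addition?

Classical: u' + v = 0.46 + 0.49 = 0.95c
Relativistic: u = (0.46 + 0.49)/(1 + 0.2254) = 0.95/1.2254 = 0.7753c
Difference: 0.95 - 0.7753 = 0.1747c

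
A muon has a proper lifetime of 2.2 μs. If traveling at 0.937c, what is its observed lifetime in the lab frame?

Proper lifetime τ₀ = 2.2 μs
γ = 1/√(1 - 0.937²) = 2.8626
τ = γτ₀ = 2.8626 × 2.2 μs = 6.298 μs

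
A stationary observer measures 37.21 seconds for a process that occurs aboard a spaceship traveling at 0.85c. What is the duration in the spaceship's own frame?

Dilated time Δt = 37.21 seconds
γ = 1/√(1 - 0.85²) = 1.898
Δt₀ = Δt/γ = 37.21/1.898 = 19.60 seconds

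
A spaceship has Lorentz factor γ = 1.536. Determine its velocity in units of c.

From γ = 1/√(1 - v²/c²):
1/γ² = 1/1.536² = 0.4239
v²/c² = 1 - 0.4239 = 0.5761
v/c = √(0.5761) = 0.7590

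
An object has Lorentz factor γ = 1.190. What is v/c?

From γ = 1/√(1 - v²/c²):
1/γ² = 1/1.190² = 0.70616
v²/c² = 1 - 0.70616 = 0.29384
v/c = √(0.29384) = 0.5421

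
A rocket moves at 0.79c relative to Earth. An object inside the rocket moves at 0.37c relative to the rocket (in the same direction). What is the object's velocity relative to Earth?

u = (u' + v)/(1 + u'v/c²)
Numerator: 0.37 + 0.79 = 1.16
Denominator: 1 + 0.2923 = 1.2923
u = 1.16/1.2923 = 0.8976c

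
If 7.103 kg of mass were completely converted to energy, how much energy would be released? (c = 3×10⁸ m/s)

Using E = mc²:
c² = (3×10⁸)² = 9×10¹⁶ m²/s²
E = 7.103 × 9×10¹⁶ = 6.393×10¹⁷ J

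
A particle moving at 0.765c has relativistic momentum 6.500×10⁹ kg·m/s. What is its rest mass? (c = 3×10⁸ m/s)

γ = 1/√(1 - 0.765²) = 1.553
v = 0.765 × 3×10⁸ = 2.295×10⁸ m/s
m = p/(γv) = 6.500×10⁹/(1.553 × 2.295×10⁸) = 18.24 kg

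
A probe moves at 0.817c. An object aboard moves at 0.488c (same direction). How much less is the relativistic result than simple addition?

Classical: u' + v = 0.488 + 0.817 = 1.305c
Relativistic: u = (0.488 + 0.817)/(1 + 0.398696) = 1.305/1.398696 = 0.9330c
Difference: 1.305 - 0.9330 = 0.3720c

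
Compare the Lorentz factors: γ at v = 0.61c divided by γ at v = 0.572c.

γ₁ = 1/√(1 - 0.61²) = 1.262
γ₂ = 1/√(1 - 0.572²) = 1.219
γ₁/γ₂ = 1.262/1.219 = 1.035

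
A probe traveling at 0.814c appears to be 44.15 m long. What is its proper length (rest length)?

Contracted length L = 44.15 m
γ = 1/√(1 - 0.814²) = 1.7216
L₀ = γL = 1.7216 × 44.15 = 76.01 m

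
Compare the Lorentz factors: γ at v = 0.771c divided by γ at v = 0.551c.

γ₁ = 1/√(1 - 0.771²) = 1.5703
γ₂ = 1/√(1 - 0.551²) = 1.1983
γ₁/γ₂ = 1.5703/1.1983 = 1.310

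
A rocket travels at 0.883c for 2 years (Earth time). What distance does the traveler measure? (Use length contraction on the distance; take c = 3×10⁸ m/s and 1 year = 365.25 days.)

Earth distance: d = v × t = 0.883c × 2 yr = 1.67192×10¹⁶ m
γ = 2.13050
d' = d/γ = 1.67192×10¹⁶/2.13050 = 7.848×10¹⁵ m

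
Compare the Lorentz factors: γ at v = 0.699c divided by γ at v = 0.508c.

γ₁ = 1/√(1 - 0.699²) = 1.398
γ₂ = 1/√(1 - 0.508²) = 1.161
γ₁/γ₂ = 1.398/1.161 = 1.204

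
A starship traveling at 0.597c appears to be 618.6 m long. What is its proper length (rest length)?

Contracted length L = 618.6 m
γ = 1/√(1 - 0.597²) = 1.2465
L₀ = γL = 1.2465 × 618.6 = 771.1 m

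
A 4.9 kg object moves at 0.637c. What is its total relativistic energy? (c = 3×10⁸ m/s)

γ = 1/√(1 - 0.637²) = 1.2972
mc² = 4.9 × (3×10⁸)² = 4.410×10¹⁷ J
E = γmc² = 1.2972 × 4.410×10¹⁷ = 5.721×10¹⁷ J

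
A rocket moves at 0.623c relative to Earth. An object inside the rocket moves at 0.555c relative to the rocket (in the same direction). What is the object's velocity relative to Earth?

u = (u' + v)/(1 + u'v/c²)
Numerator: 0.555 + 0.623 = 1.178
Denominator: 1 + 0.345765 = 1.345765
u = 1.178/1.345765 = 0.8753c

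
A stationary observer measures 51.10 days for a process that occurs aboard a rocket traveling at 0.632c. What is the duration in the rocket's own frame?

Dilated time Δt = 51.10 days
γ = 1/√(1 - 0.632²) = 1.2904
Δt₀ = Δt/γ = 51.10/1.2904 = 39.60 days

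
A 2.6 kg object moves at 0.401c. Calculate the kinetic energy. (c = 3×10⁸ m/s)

γ = 1/√(1 - 0.401²) = 1.09161
γ - 1 = 0.09161
KE = (γ-1)mc² = 0.09161 × 2.6 × (3×10⁸)² = 2.144×10¹⁶ J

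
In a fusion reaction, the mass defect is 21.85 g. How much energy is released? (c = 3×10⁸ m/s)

Convert mass defect: Δm = 21.85 g = 0.02185 kg
E = Δm·c² = 0.02185 × (3×10⁸)²
= 0.02185 × 9×10¹⁶ = 1.967×10¹⁵ J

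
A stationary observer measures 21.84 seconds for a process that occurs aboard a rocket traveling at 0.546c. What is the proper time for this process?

Dilated time Δt = 21.84 seconds
γ = 1/√(1 - 0.546²) = 1.1936
Δt₀ = Δt/γ = 21.84/1.1936 = 18.30 seconds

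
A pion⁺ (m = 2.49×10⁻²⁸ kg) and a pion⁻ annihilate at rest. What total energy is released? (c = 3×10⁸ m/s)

Both particles have the same rest mass, so total mass = 2m
E = 2m·c² = 2 × 2.49×10⁻²⁸ × (3×10⁸)²
= 2 × 2.49×10⁻²⁸ × 9×10¹⁶
= 4.482×10⁻¹¹ J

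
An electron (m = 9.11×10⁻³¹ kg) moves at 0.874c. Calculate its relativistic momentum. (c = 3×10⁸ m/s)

γ = 1/√(1 - 0.874²) = 2.058
v = 0.874 × 3×10⁸ = 2.622×10⁸ m/s
p = γmv = 2.058 × 9.11×10⁻³¹ × 2.622×10⁸ = 4.916×10⁻²² kg·m/s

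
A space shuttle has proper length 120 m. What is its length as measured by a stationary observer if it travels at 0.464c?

Proper length L₀ = 120 m
γ = 1/√(1 - 0.464²) = 1.129
L = L₀/γ = 120/1.129 = 106.3 m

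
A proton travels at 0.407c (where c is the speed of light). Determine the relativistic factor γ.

v/c = 0.407, so (v/c)² = 0.165649
1 - (v/c)² = 0.834351
γ = 1/√(0.834351) = 1.095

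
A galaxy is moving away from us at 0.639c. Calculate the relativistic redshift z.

β = 0.639
(1+β)/(1-β) = 1.639/0.361 = 4.540
√(4.540) = 2.131
z = 2.131 - 1 = 1.131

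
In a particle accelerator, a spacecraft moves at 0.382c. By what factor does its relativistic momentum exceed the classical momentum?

p_rel = γmv, p_class = mv
Ratio = γ = 1/√(1 - 0.382²)
= 1/√(0.854076) = 1.082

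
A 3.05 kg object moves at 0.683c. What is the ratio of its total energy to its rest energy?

E = γmc², E₀ = mc²
E/E₀ = γ = 1/√(1 - 0.683²) = 1.369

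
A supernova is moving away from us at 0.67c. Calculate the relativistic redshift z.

β = 0.67
(1+β)/(1-β) = 1.67/0.33 = 5.061
√(5.061) = 2.250
z = 2.250 - 1 = 1.250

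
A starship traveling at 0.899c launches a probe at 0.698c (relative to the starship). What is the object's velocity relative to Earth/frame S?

u = (u' + v)/(1 + u'v/c²)
Numerator: 0.698 + 0.899 = 1.597
Denominator: 1 + 0.627502 = 1.627502
u = 1.597/1.627502 = 0.9813c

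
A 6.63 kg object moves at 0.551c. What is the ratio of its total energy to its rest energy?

E = γmc², E₀ = mc²
E/E₀ = γ = 1/√(1 - 0.551²) = 1.198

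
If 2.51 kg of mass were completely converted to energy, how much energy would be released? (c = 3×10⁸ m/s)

Using E = mc²:
c² = (3×10⁸)² = 9×10¹⁶ m²/s²
E = 2.51 × 9×10¹⁶ = 2.259×10¹⁷ J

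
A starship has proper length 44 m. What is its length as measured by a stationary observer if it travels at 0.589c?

Proper length L₀ = 44 m
γ = 1/√(1 - 0.589²) = 1.2374
L = L₀/γ = 44/1.2374 = 35.56 m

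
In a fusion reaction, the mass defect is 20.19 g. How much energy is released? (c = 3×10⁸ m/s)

Convert mass defect: Δm = 20.19 g = 0.02019 kg
E = Δm·c² = 0.02019 × (3×10⁸)²
= 0.02019 × 9×10¹⁶ = 1.817×10¹⁵ J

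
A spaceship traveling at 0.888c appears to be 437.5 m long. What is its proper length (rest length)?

Contracted length L = 437.5 m
γ = 1/√(1 - 0.888²) = 2.1747
L₀ = γL = 2.1747 × 437.5 = 951.4 m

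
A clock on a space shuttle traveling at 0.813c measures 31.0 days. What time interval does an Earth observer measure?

Proper time Δt₀ = 31.0 days
γ = 1/√(1 - 0.813²) = 1.7174
Δt = γΔt₀ = 1.7174 × 31.0 = 53.24 days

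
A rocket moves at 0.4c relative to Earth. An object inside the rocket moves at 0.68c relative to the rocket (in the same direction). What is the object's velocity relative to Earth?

u = (u' + v)/(1 + u'v/c²)
Numerator: 0.68 + 0.4 = 1.08
Denominator: 1 + 0.272 = 1.272
u = 1.08/1.272 = 0.8491c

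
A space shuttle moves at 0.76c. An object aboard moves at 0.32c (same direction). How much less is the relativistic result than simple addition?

Classical: u' + v = 0.32 + 0.76 = 1.08c
Relativistic: u = (0.32 + 0.76)/(1 + 0.2432) = 1.08/1.2432 = 0.8687c
Difference: 1.08 - 0.8687 = 0.2113c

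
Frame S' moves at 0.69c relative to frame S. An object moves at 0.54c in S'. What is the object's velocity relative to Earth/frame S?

u = (u' + v)/(1 + u'v/c²)
Numerator: 0.54 + 0.69 = 1.23
Denominator: 1 + 0.3726 = 1.3726
u = 1.23/1.3726 = 0.8961c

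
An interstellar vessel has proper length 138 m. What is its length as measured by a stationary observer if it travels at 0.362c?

Proper length L₀ = 138 m
γ = 1/√(1 - 0.362²) = 1.073
L = L₀/γ = 138/1.073 = 128.6 m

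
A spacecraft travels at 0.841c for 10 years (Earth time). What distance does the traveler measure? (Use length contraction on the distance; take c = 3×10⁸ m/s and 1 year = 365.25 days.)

Earth distance: d = v × t = 0.841c × 10 yr = 7.962×10¹⁶ m
γ = 1.848
d' = d/γ = 7.962×10¹⁶/1.848 = 4.308×10¹⁶ m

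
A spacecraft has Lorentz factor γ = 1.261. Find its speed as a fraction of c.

From γ = 1/√(1 - v²/c²):
1/γ² = 1/1.261² = 0.6289
v²/c² = 1 - 0.6289 = 0.3711
v/c = √(0.3711) = 0.6092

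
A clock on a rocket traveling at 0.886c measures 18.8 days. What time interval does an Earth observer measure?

Proper time Δt₀ = 18.8 days
γ = 1/√(1 - 0.886²) = 2.1566
Δt = γΔt₀ = 2.1566 × 18.8 = 40.54 days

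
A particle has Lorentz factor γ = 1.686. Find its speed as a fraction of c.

From γ = 1/√(1 - v²/c²):
1/γ² = 1/1.686² = 0.3518
v²/c² = 1 - 0.3518 = 0.6482
v/c = √(0.6482) = 0.8051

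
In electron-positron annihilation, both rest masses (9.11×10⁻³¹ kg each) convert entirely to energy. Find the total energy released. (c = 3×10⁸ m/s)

Both particles have the same rest mass, so total mass = 2m
E = 2m·c² = 2 × 9.11×10⁻³¹ × (3×10⁸)²
= 2 × 9.11×10⁻³¹ × 9×10¹⁶
= 1.640×10⁻¹³ J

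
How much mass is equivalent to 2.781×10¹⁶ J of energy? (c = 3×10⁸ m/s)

From E = mc², we get m = E/c²
c² = (3×10⁸)² = 9×10¹⁶ m²/s²
m = 2.781×10¹⁶ / 9×10¹⁶ = 0.3090 kg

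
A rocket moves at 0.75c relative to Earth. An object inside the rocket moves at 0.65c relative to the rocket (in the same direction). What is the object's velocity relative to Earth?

u = (u' + v)/(1 + u'v/c²)
Numerator: 0.65 + 0.75 = 1.4
Denominator: 1 + 0.4875 = 1.4875
u = 1.4/1.4875 = 0.9412c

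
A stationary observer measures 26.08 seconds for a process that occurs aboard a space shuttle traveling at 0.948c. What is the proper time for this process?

Dilated time Δt = 26.08 seconds
γ = 1/√(1 - 0.948²) = 3.142
Δt₀ = Δt/γ = 26.08/3.142 = 8.300 seconds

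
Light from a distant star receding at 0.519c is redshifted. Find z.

β = 0.519
(1+β)/(1-β) = 1.519/0.481 = 3.158
√(3.158) = 1.7771
z = 1.7771 - 1 = 0.7771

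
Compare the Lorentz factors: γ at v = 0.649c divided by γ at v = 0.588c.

γ₁ = 1/√(1 - 0.649²) = 1.314
γ₂ = 1/√(1 - 0.588²) = 1.236
γ₁/γ₂ = 1.314/1.236 = 1.063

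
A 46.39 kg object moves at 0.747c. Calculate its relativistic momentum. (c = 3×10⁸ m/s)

γ = 1/√(1 - 0.747²) = 1.504
v = 0.747 × 3×10⁸ = 2.241×10⁸ m/s
p = γmv = 1.504 × 46.39 × 2.241×10⁸ = 1.564×10¹⁰ kg·m/s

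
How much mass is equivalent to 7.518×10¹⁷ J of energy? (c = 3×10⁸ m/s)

From E = mc², we get m = E/c²
c² = (3×10⁸)² = 9×10¹⁶ m²/s²
m = 7.518×10¹⁷ / 9×10¹⁶ = 8.353 kg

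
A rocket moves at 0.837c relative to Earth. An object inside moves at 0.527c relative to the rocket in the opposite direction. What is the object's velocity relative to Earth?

Object's velocity in rocket frame is u' = -0.527c
u = (u' + v)/(1 + u'v/c²) = (v - 0.527)/(1 - 0.527·v/c²)
Numerator: 0.837 - 0.527 = 0.31
Denominator: 1 - 0.441099 = 0.558901
u = 0.31/0.558901 = 0.5547c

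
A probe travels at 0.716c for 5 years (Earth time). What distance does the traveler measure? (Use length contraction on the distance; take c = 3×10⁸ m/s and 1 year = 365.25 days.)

Earth distance: d = v × t = 0.716c × 5 yr = 3.3893×10¹⁶ m
γ = 1.4325
d' = d/γ = 3.3893×10¹⁶/1.4325 = 2.366×10¹⁶ m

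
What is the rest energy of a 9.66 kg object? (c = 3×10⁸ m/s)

c² = (3×10⁸)² = 9.000×10¹⁶ m²/s²
E₀ = mc² = 9.66 × 9.000×10¹⁶ = 8.694×10¹⁷ J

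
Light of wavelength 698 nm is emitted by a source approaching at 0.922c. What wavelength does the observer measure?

β = 0.922
Wavelength Doppler factor = √(0.078/1.922) = √(0.040583) = 0.2015
λ_obs = 698 × 0.2015 = 140.6 nm (blueshift)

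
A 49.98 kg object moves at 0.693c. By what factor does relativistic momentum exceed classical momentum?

p_rel = γmv, p_class = mv
Ratio = γ = 1/√(1 - 0.693²) = 1.387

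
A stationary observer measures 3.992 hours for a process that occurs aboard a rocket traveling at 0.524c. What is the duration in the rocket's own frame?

Dilated time Δt = 3.992 hours
γ = 1/√(1 - 0.524²) = 1.174
Δt₀ = Δt/γ = 3.992/1.174 = 3.400 hours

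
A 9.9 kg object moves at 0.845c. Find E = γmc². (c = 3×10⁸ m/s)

γ = 1/√(1 - 0.845²) = 1.870
mc² = 9.9 × (3×10⁸)² = 8.910×10¹⁷ J
E = γmc² = 1.870 × 8.910×10¹⁷ = 1.666×10¹⁸ J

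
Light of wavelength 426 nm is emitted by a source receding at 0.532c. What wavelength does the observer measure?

β = 0.532
Wavelength Doppler factor = √(1.532/0.468) = √(3.2735) = 1.8093
λ_obs = 426 × 1.8093 = 770.8 nm (redshift)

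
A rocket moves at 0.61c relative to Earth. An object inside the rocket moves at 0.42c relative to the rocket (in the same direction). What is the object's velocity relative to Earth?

u = (u' + v)/(1 + u'v/c²)
Numerator: 0.42 + 0.61 = 1.03
Denominator: 1 + 0.2562 = 1.2562
u = 1.03/1.2562 = 0.8199c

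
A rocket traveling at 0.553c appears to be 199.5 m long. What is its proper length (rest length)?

Contracted length L = 199.5 m
γ = 1/√(1 - 0.553²) = 1.200
L₀ = γL = 1.200 × 199.5 = 239.4 m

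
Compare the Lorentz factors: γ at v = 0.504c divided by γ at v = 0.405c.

γ₁ = 1/√(1 - 0.504²) = 1.158
γ₂ = 1/√(1 - 0.405²) = 1.094
γ₁/γ₂ = 1.158/1.094 = 1.059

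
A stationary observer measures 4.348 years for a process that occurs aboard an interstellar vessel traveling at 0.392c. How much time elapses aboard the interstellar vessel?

Dilated time Δt = 4.348 years
γ = 1/√(1 - 0.392²) = 1.087
Δt₀ = Δt/γ = 4.348/1.087 = 4.000 years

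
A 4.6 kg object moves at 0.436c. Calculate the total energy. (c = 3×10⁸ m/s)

γ = 1/√(1 - 0.436²) = 1.111
mc² = 4.6 × (3×10⁸)² = 4.140×10¹⁷ J
E = γmc² = 1.111 × 4.140×10¹⁷ = 4.600×10¹⁷ J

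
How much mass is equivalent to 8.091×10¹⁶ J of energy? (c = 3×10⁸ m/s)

From E = mc², we get m = E/c²
c² = (3×10⁸)² = 9×10¹⁶ m²/s²
m = 8.091×10¹⁶ / 9×10¹⁶ = 0.8990 kg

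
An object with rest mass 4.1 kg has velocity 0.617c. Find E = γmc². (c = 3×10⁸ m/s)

γ = 1/√(1 - 0.617²) = 1.2707
mc² = 4.1 × (3×10⁸)² = 3.690×10¹⁷ J
E = γmc² = 1.2707 × 3.690×10¹⁷ = 4.689×10¹⁷ J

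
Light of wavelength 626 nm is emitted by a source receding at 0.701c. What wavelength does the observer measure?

β = 0.701
Wavelength Doppler factor = √(1.701/0.299) = √(5.689) = 2.385
λ_obs = 626 × 2.385 = 1493 nm (redshift)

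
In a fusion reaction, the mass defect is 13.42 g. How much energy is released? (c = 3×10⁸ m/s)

Convert mass defect: Δm = 13.42 g = 0.01342 kg
E = Δm·c² = 0.01342 × (3×10⁸)²
= 0.01342 × 9×10¹⁶ = 1.208×10¹⁵ J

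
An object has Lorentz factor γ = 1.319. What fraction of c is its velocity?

From γ = 1/√(1 - v²/c²):
1/γ² = 1/1.319² = 0.5748
v²/c² = 1 - 0.5748 = 0.4252
v/c = √(0.4252) = 0.6521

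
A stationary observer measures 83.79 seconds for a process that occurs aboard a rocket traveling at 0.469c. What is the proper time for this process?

Dilated time Δt = 83.79 seconds
γ = 1/√(1 - 0.469²) = 1.13225
Δt₀ = Δt/γ = 83.79/1.13225 = 74.00 seconds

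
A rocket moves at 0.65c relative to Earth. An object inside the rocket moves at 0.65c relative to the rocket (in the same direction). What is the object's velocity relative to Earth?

u = (u' + v)/(1 + u'v/c²)
Numerator: 0.65 + 0.65 = 1.3
Denominator: 1 + 0.4225 = 1.4225
u = 1.3/1.4225 = 0.9139c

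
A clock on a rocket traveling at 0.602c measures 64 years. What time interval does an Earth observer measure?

Proper time Δt₀ = 64 years
γ = 1/√(1 - 0.602²) = 1.2524
Δt = γΔt₀ = 1.2524 × 64 = 80.15 years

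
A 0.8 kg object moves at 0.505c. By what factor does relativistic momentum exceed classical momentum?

p_rel = γmv, p_class = mv
Ratio = γ = 1/√(1 - 0.505²) = 1.159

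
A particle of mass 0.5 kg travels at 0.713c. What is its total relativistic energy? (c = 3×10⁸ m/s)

γ = 1/√(1 - 0.713²) = 1.4262
mc² = 0.5 × (3×10⁸)² = 4.500×10¹⁶ J
E = γmc² = 1.4262 × 4.500×10¹⁶ = 6.418×10¹⁶ J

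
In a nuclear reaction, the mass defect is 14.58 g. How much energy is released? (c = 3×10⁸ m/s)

Convert mass defect: Δm = 14.58 g = 0.01458 kg
E = Δm·c² = 0.01458 × (3×10⁸)²
= 0.01458 × 9×10¹⁶ = 1.312×10¹⁵ J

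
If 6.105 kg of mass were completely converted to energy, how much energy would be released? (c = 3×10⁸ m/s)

Using E = mc²:
c² = (3×10⁸)² = 9×10¹⁶ m²/s²
E = 6.105 × 9×10¹⁶ = 5.495×10¹⁷ J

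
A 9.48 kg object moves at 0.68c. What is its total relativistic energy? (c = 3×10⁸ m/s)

γ = 1/√(1 - 0.68²) = 1.364
mc² = 9.48 × (3×10⁸)² = 8.532×10¹⁷ J
E = γmc² = 1.364 × 8.532×10¹⁷ = 1.164×10¹⁸ J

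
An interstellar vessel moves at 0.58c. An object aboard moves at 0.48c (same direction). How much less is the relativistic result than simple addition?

Classical: u' + v = 0.48 + 0.58 = 1.06c
Relativistic: u = (0.48 + 0.58)/(1 + 0.2784) = 1.06/1.2784 = 0.8292c
Difference: 1.06 - 0.8292 = 0.2308c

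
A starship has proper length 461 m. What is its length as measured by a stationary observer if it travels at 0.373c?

Proper length L₀ = 461 m
γ = 1/√(1 - 0.373²) = 1.0778
L = L₀/γ = 461/1.0778 = 427.7 m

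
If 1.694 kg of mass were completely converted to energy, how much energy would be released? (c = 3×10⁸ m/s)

Using E = mc²:
c² = (3×10⁸)² = 9×10¹⁶ m²/s²
E = 1.694 × 9×10¹⁶ = 1.525×10¹⁷ J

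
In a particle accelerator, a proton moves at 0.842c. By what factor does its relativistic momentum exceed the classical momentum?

p_rel = γmv, p_class = mv
Ratio = γ = 1/√(1 - 0.842²)
= 1/√(0.291036) = 1.854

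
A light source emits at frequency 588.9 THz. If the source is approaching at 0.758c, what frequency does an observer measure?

β = v/c = 0.758
(1+β)/(1-β) = 1.758/0.242 = 7.264
Doppler factor = √(7.264) = 2.695
f_obs = 588.9 × 2.695 = 1587 THz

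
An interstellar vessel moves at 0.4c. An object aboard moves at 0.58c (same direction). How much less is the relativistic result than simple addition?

Classical: u' + v = 0.58 + 0.4 = 0.98c
Relativistic: u = (0.58 + 0.4)/(1 + 0.232) = 0.98/1.232 = 0.7955c
Difference: 0.98 - 0.7955 = 0.1845c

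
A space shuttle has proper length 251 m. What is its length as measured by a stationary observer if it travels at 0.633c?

Proper length L₀ = 251 m
γ = 1/√(1 - 0.633²) = 1.292
L = L₀/γ = 251/1.292 = 194.3 m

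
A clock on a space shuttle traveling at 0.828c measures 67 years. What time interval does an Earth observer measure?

Proper time Δt₀ = 67 years
γ = 1/√(1 - 0.828²) = 1.783
Δt = γΔt₀ = 1.783 × 67 = 119.5 years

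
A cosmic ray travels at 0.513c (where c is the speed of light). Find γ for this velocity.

v/c = 0.513, so (v/c)² = 0.263169
1 - (v/c)² = 0.736831
γ = 1/√(0.736831) = 1.165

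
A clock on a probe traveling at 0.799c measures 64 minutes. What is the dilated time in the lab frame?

Proper time Δt₀ = 64 minutes
γ = 1/√(1 - 0.799²) = 1.663
Δt = γΔt₀ = 1.663 × 64 = 106.4 minutes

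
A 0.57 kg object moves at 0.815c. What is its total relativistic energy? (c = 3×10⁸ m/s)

γ = 1/√(1 - 0.815²) = 1.7257
mc² = 0.57 × (3×10⁸)² = 5.130×10¹⁶ J
E = γmc² = 1.7257 × 5.130×10¹⁶ = 8.853×10¹⁶ J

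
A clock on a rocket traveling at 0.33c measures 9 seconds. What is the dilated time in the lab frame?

Proper time Δt₀ = 9 seconds
γ = 1/√(1 - 0.33²) = 1.0593
Δt = γΔt₀ = 1.0593 × 9 = 9.534 seconds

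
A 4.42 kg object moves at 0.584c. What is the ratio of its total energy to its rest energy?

E = γmc², E₀ = mc²
E/E₀ = γ = 1/√(1 - 0.584²) = 1.232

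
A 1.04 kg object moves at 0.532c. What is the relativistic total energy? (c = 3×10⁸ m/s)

γ = 1/√(1 - 0.532²) = 1.181
mc² = 1.04 × (3×10⁸)² = 9.360×10¹⁶ J
E = γmc² = 1.181 × 9.360×10¹⁶ = 1.105×10¹⁷ J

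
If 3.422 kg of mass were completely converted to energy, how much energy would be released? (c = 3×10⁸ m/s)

Using E = mc²:
c² = (3×10⁸)² = 9×10¹⁶ m²/s²
E = 3.422 × 9×10¹⁶ = 3.080×10¹⁷ J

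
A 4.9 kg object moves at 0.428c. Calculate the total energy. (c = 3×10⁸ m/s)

γ = 1/√(1 - 0.428²) = 1.1065
mc² = 4.9 × (3×10⁸)² = 4.410×10¹⁷ J
E = γmc² = 1.1065 × 4.410×10¹⁷ = 4.880×10¹⁷ J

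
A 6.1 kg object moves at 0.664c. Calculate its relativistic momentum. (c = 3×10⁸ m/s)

γ = 1/√(1 - 0.664²) = 1.337
v = 0.664 × 3×10⁸ = 1.992×10⁸ m/s
p = γmv = 1.337 × 6.1 × 1.992×10⁸ = 1.625×10⁹ kg·m/s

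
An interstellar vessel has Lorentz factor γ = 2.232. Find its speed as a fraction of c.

From γ = 1/√(1 - v²/c²):
1/γ² = 1/2.232² = 0.2007
v²/c² = 1 - 0.2007 = 0.7993
v/c = √(0.7993) = 0.8940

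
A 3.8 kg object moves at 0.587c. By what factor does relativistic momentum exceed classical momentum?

p_rel = γmv, p_class = mv
Ratio = γ = 1/√(1 - 0.587²) = 1.235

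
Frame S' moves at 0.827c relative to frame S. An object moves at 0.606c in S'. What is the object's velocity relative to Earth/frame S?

u = (u' + v)/(1 + u'v/c²)
Numerator: 0.606 + 0.827 = 1.433
Denominator: 1 + 0.501162 = 1.501162
u = 1.433/1.501162 = 0.9546c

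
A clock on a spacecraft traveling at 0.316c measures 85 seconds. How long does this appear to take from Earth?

Proper time Δt₀ = 85 seconds
γ = 1/√(1 - 0.316²) = 1.054
Δt = γΔt₀ = 1.054 × 85 = 89.59 seconds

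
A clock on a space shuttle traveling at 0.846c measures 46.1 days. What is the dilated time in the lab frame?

Proper time Δt₀ = 46.1 days
γ = 1/√(1 - 0.846²) = 1.8755
Δt = γΔt₀ = 1.8755 × 46.1 = 86.46 days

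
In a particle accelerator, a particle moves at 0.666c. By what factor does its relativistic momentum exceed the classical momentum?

p_rel = γmv, p_class = mv
Ratio = γ = 1/√(1 - 0.666²)
= 1/√(0.556444) = 1.341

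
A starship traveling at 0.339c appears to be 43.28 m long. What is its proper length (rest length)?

Contracted length L = 43.28 m
γ = 1/√(1 - 0.339²) = 1.0629
L₀ = γL = 1.0629 × 43.28 = 46.00 m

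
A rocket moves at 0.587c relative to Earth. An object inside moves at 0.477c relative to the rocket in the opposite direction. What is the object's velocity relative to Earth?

Object's velocity in rocket frame is u' = -0.477c
u = (u' + v)/(1 + u'v/c²) = (v - 0.477)/(1 - 0.477·v/c²)
Numerator: 0.587 - 0.477 = 0.11
Denominator: 1 - 0.279999 = 0.720001
u = 0.11/0.720001 = 0.1528c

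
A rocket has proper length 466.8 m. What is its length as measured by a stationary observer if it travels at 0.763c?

Proper length L₀ = 466.8 m
γ = 1/√(1 - 0.763²) = 1.547
L = L₀/γ = 466.8/1.547 = 301.7 m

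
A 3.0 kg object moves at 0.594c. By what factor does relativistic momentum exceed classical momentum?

p_rel = γmv, p_class = mv
Ratio = γ = 1/√(1 - 0.594²) = 1.243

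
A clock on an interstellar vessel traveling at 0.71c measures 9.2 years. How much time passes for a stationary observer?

Proper time Δt₀ = 9.2 years
γ = 1/√(1 - 0.71²) = 1.420
Δt = γΔt₀ = 1.420 × 9.2 = 13.06 years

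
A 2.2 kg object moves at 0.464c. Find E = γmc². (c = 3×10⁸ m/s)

γ = 1/√(1 - 0.464²) = 1.129
mc² = 2.2 × (3×10⁸)² = 1.980×10¹⁷ J
E = γmc² = 1.129 × 1.980×10¹⁷ = 2.235×10¹⁷ J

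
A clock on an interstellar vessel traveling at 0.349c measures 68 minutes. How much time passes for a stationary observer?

Proper time Δt₀ = 68 minutes
γ = 1/√(1 - 0.349²) = 1.067
Δt = γΔt₀ = 1.067 × 68 = 72.56 minutes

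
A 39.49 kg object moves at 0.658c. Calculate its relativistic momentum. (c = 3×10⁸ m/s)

γ = 1/√(1 - 0.658²) = 1.328
v = 0.658 × 3×10⁸ = 1.974×10⁸ m/s
p = γmv = 1.328 × 39.49 × 1.974×10⁸ = 1.035×10¹⁰ kg·m/s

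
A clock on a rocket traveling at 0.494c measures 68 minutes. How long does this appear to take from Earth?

Proper time Δt₀ = 68 minutes
γ = 1/√(1 - 0.494²) = 1.1501
Δt = γΔt₀ = 1.1501 × 68 = 78.21 minutes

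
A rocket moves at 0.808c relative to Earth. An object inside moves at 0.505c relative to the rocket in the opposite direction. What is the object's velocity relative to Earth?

Object's velocity in rocket frame is u' = -0.505c
u = (u' + v)/(1 + u'v/c²) = (v - 0.505)/(1 - 0.505·v/c²)
Numerator: 0.808 - 0.505 = 0.303
Denominator: 1 - 0.40804 = 0.59196
u = 0.303/0.59196 = 0.5119c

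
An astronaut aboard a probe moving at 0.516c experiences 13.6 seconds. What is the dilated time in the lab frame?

Proper time Δt₀ = 13.6 seconds
γ = 1/√(1 - 0.516²) = 1.1674
Δt = γΔt₀ = 1.1674 × 13.6 = 15.88 seconds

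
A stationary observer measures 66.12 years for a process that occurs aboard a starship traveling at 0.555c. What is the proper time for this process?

Dilated time Δt = 66.12 years
γ = 1/√(1 - 0.555²) = 1.2021
Δt₀ = Δt/γ = 66.12/1.2021 = 55.00 years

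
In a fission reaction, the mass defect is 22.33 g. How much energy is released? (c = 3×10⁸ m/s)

Convert mass defect: Δm = 22.33 g = 0.02233 kg
E = Δm·c² = 0.02233 × (3×10⁸)²
= 0.02233 × 9×10¹⁶ = 2.010×10¹⁵ J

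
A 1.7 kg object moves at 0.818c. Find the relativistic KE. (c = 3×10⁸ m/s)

γ = 1/√(1 - 0.818²) = 1.7385
γ - 1 = 0.7385
KE = (γ-1)mc² = 0.7385 × 1.7 × (3×10⁸)² = 1.130×10¹⁷ J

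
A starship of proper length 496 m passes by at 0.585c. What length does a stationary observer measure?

Proper length L₀ = 496 m
γ = 1/√(1 - 0.585²) = 1.233
L = L₀/γ = 496/1.233 = 402.3 m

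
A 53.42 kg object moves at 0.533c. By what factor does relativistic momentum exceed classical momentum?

p_rel = γmv, p_class = mv
Ratio = γ = 1/√(1 - 0.533²) = 1.182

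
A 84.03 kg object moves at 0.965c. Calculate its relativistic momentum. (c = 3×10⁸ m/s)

γ = 1/√(1 - 0.965²) = 3.813
v = 0.965 × 3×10⁸ = 2.895×10⁸ m/s
p = γmv = 3.813 × 84.03 × 2.895×10⁸ = 9.276×10¹⁰ kg·m/s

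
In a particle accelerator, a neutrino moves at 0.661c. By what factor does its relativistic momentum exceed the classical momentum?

p_rel = γmv, p_class = mv
Ratio = γ = 1/√(1 - 0.661²)
= 1/√(0.563079) = 1.333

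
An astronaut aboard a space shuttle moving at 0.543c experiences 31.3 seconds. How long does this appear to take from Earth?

Proper time Δt₀ = 31.3 seconds
γ = 1/√(1 - 0.543²) = 1.19086
Δt = γΔt₀ = 1.19086 × 31.3 = 37.27 seconds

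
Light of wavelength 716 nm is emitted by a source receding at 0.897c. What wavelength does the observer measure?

β = 0.897
Wavelength Doppler factor = √(1.897/0.103) = √(18.42) = 4.292
λ_obs = 716 × 4.292 = 3073 nm (redshift)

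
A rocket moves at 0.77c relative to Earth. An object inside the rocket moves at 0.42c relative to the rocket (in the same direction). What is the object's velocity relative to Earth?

u = (u' + v)/(1 + u'v/c²)
Numerator: 0.42 + 0.77 = 1.19
Denominator: 1 + 0.3234 = 1.3234
u = 1.19/1.3234 = 0.8992c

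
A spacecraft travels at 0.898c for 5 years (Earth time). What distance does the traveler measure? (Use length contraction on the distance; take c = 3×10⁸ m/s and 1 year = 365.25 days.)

Earth distance: d = v × t = 0.898c × 5 yr = 4.251×10¹⁶ m
γ = 2.273
d' = d/γ = 4.251×10¹⁶/2.273 = 1.870×10¹⁶ m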